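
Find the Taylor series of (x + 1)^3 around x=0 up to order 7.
x^3 + 3·x^2 + 3·x + 1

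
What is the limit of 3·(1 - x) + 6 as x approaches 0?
Direct substitution at x = 0 gives 9.

Final answer: 9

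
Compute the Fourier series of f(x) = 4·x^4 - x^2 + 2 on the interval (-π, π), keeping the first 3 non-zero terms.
(196 - 32·π^2)·cos(x) + (-13 + 8·π^2)·cos(2·x) - π^2/3 + 2 + 4·π^4/5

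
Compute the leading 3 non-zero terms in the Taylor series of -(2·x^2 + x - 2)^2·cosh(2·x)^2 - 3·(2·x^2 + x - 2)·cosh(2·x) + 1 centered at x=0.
-3·x^2 + x + 3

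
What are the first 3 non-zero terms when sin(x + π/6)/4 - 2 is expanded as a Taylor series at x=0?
-x^2/16 + √(3)·x/8 - 15/8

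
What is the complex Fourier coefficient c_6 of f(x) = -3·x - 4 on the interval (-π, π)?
Compute the real Fourier coefficients first: a_6 = 0, b_6 = 1.
Then c_6 = (a_6 − i·b_6)/2 = -i/2.

Final answer: -i/2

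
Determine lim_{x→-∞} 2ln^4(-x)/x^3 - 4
The quotient is an ∞/∞ indeterminate form as x → -∞.
Compare growth rates of the dominant terms (exponentials ≫ polynomials ≫ logarithms), or apply L'Hôpital's rule; the quotient → 0.
Adding the constant: 0 - 4 = -4. Limit = -4.

Final answer: -4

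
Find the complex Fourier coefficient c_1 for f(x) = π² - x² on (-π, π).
Compute the real Fourier coefficients first: a_1 = 4, b_1 = 0.
Then c_1 = (a_1 − i·b_1)/2 = 2.

Final answer: 2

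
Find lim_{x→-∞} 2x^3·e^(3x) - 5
The product is a 0·∞ indeterminate form at x → -∞.
Rewrite the product as 2x^3 / e^(-3x) (an ∞/∞ form) and apply L'Hôpital, or use the standard hierarchy e^(3|x|) ≫ |x^3| as x → -∞.
The indeterminate product → 0, so the limit = -5.

Final answer: -5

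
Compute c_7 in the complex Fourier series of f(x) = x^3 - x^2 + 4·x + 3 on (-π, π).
Compute the real Fourier coefficients first: a_7 = 4/49, b_7 = 380/343 + 2·π^2/7.
Then c_7 = (a_7 − i·b_7)/2 = 2/49 - i·π^2/7 - 190·i/343.

Final answer: 2/49 - i·π^2/7 - 190·i/343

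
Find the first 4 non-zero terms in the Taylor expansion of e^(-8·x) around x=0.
-256·x^3/3 + 32·x^2 - 8·x + 1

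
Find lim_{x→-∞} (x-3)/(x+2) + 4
Evaluate the dominant behaviour as x → -∞; each term tends to a finite value or vanishes.
Limit = 5.

Final answer: 5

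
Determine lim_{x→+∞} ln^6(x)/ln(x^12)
This is an ∞/∞ indeterminate form as x → +∞.
Write ln(x^12) = 12·ln(x), reducing the quotient to ln^5(x)/12 → ∞.
Limit = ∞.

Final answer: ∞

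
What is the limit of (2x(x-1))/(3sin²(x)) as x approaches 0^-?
Both numerator and denominator → 0 as x → 0^-; this is a 0/0 indeterminate form.
Expand each to leading order near x = 0: numerator ~ -2·x, denominator ~ 3·x^2.
The limit of the ratio is ∞.

Final answer: ∞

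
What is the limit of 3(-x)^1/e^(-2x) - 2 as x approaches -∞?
The quotient is an ∞/∞ indeterminate form as x → -∞.
Compare growth rates of the dominant terms (exponentials ≫ polynomials ≫ logarithms), or apply L'Hôpital's rule; the quotient → 0.
Adding the constant: 0 - 2 = -2. Limit = -2.

Final answer: -2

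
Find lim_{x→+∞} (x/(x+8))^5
As x → +∞: x/(x+8) = 1/(1 + 8/x) → 1, and the 5th power of a limit-1 base also → 1.
Limit = 1.

Final answer: 1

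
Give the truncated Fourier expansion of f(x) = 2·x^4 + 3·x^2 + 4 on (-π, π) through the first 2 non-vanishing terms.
(84 - 16·π^2)·cos(x) + 4 + π^2 + 2·π^4/5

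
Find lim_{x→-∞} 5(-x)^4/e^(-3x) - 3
The quotient is an ∞/∞ indeterminate form as x → -∞.
Compare growth rates of the dominant terms (exponentials ≫ polynomials ≫ logarithms), or apply L'Hôpital's rule; the quotient → 0.
Adding the constant: 0 - 3 = -3. Limit = -3.

Final answer: -3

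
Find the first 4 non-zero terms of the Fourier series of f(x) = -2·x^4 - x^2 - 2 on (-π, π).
(-92 + 16·π^2)·cos(x) + (5 - 4·π^2)·cos(2·x) + (-20/27 + 16·π^2/9)·cos(3·x) - 2·π^4/5 - π^2/3 - 2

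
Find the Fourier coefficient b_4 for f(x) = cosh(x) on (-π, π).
b_4 = (1/π) ∫_{-π}^{π} f(x)·sin(4x) dx.
Evaluate the integral (use parity and integration by parts as needed): b_4 = 0.

Final answer: 0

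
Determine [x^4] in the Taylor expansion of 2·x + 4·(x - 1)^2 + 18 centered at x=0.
Expand to order 4: 2·x + 4·(x - 1)^2 + 18 = 4·x^2 - 6·x + 22 + O(x^5).
The coefficient of x^4 is 0.

Final answer: 0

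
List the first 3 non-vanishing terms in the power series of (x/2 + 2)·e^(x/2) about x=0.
x^2/2 + 3·x/2 + 2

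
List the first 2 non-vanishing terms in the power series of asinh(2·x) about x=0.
-4·x^3/3 + 2·x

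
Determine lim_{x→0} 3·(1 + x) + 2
Direct substitution at x = 0 gives 5.

Final answer: 5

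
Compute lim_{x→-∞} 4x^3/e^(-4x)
This is an ∞/∞ indeterminate form as x → -∞.
Compare growth rates of the dominant terms (exponentials ≫ polynomials ≫ logarithms), or apply L'Hôpital's rule; the quotient → 0.
Limit = 0.

Final answer: 0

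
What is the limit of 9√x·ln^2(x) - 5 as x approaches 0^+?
The product is a 0·∞ indeterminate form at x → 0⁺.
Rewrite the product as 9·ln^2(x) / x^(-1/2) and apply L'Hôpital, or use the standard hierarchy x^(-1/2) ≫ |ln x|^2 as x → 0⁺.
The indeterminate product → 0, so the limit = -5.

Final answer: -5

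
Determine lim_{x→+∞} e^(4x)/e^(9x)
This is an ∞/∞ indeterminate form as x → +∞.
Rewrite e^(4x)/e^(9x) = e^((4−9)x) = e^(-5x); the exponent coefficient is -5 < 0 so e^(-5x) → 0.
Limit = 0.

Final answer: 0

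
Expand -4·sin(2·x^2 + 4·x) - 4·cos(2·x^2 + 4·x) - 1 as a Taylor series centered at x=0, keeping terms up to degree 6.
-5456·x^6/45 - 1312·x^5/15 + 88·x^4/3 + 224·x^3/3 + 24·x^2 - 16·x - 5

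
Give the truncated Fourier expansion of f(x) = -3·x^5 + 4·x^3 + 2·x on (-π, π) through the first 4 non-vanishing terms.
(-764 - 6·π^4 + 128·π^2)·sin(x) + (-19·π^2 + 53/2 + 3·π^4)·sin(2·x) + (-2·π^4 - 92/27 + 64·π^2/9)·sin(3·x) + (-31·π^2/8 + 29/64 + 3·π^4/2)·sin(4·x)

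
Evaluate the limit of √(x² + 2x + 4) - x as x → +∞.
This is an ∞ − ∞ indeterminate form.
Multiply and divide by the conjugate √(x²+2x + 4) + x; the x² terms cancel, leaving (2x + 4)/(√(x²+2x + 4)+x) → 2/2 = 1.
Limit = 1.

Final answer: 1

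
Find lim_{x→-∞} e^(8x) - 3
Evaluate the dominant behaviour as x → -∞; each term tends to a finite value or vanishes.
Limit = -3.

Final answer: -3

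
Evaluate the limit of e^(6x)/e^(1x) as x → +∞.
This is an ∞/∞ indeterminate form as x → +∞.
Rewrite e^(6x)/e^(1x) = e^((6−1)x) = e^(5x); the exponent coefficient is 5 > 0 so e^(5x) → ∞.
Limit = ∞.

Final answer: ∞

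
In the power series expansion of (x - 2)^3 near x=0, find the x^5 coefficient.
Expand to order 5: (x - 2)^3 = x^3 - 6·x^2 + 12·x - 8 + O(x^6).
The coefficient of x^5 is 0.

Final answer: 0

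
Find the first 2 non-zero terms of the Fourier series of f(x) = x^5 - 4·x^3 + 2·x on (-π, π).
(-48·π^2 + 2·π^4 + 292)·sin(x) + (-π^4 - 31/2 + 9·π^2)·sin(2·x)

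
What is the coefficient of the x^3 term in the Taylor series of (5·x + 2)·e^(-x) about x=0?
Expand to order 3: (5·x + 2)·e^(-x) = 13·x^3/6 - 4·x^2 + 3·x + 2 + O(x^4).
The coefficient of x^3 is 13/6.

Final answer: 13/6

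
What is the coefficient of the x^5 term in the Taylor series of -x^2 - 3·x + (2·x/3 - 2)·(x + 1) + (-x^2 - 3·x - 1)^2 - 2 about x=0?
Expand to order 5: -x^2 - 3·x + (2·x/3 - 2)·(x + 1) + (-x^2 - 3·x - 1)^2 - 2 = x^4 + 6·x^3 + 32·x^2/3 + 5·x/3 - 3 + O(x^6).
The coefficient of x^5 is 0.

Final answer: 0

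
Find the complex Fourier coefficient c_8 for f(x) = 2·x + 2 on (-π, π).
Compute the real Fourier coefficients first: a_8 = 0, b_8 = -1/2.
Then c_8 = (a_8 − i·b_8)/2 = i/4.

Final answer: i/4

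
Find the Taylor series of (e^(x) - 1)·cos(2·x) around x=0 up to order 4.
-23·x^4/24 - 11·x^3/6 + x^2/2 + x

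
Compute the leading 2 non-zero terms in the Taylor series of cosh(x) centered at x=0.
x^2/2 + 1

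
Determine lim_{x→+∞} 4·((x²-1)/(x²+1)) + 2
Evaluate the dominant behaviour as x → +∞; each term tends to a finite value or vanishes.
Limit = 6.

Final answer: 6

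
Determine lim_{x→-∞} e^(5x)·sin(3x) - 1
Evaluate the dominant behaviour as x → -∞; each term tends to a finite value or vanishes.
Limit = -1.

Final answer: -1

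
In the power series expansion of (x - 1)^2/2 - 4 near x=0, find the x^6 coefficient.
Expand to order 6: (x - 1)^2/2 - 4 = x^2/2 - x - 7/2 + O(x^7).
The coefficient of x^6 is 0.

Final answer: 0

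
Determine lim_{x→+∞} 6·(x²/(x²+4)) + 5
Evaluate the dominant behaviour as x → +∞; each term tends to a finite value or vanishes.
Limit = 11.

Final answer: 11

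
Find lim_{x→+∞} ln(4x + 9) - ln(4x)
This is an ∞ − ∞ indeterminate form.
Combine the logarithms: ln(4x+9) − ln(4x) = ln((4x+9)/(4x)) = ln(1 + 9/(4x)) → ln(1) = 0.
Limit = 0.

Final answer: 0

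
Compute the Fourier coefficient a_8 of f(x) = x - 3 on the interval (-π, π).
a_8 = (1/π) ∫_{-π}^{π} f(x)·cos(8x) dx.
Evaluate the integral (use parity and integration by parts as needed): a_8 = 0.

Final answer: 0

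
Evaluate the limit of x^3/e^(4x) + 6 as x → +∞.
The quotient is an ∞/∞ indeterminate form as x → +∞.
The exponential denominator e^(4x) dominates the polynomial numerator (e^x ≫ x^3 as x → ∞), so the quotient → 0.
Adding the constant: 0 + 6 = 6. Limit = 6.

Final answer: 6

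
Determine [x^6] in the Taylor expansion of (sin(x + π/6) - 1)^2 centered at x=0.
Expand to order 6: (sin(x + π/6) - 1)^2 = 17·x^6/720 + 7·√(3)·x^5/120 - 5·x^4/24 - √(3)·x^3/6 + x^2 - √(3)·x/2 + 1/4 + O(x^7).
The coefficient of x^6 is 17/720.

Final answer: 17/720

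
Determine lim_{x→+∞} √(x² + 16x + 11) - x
This is an ∞ − ∞ indeterminate form.
Multiply and divide by the conjugate √(x²+16x + 11) + x; the x² terms cancel, leaving (16x + 11)/(√(x²+16x + 11)+x) → 16/2 = 8.
Limit = 8.

Final answer: 8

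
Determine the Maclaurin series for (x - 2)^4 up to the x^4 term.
x^4 - 8·x^3 + 24·x^2 - 32·x + 16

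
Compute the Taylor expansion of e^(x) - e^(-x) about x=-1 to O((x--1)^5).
(1 - e^(2))·e^(-1) + (1 + e^(2))·e^(-1)·(x + 1) + (1 - e^(2))·e^(-1)·(x + 1)^2/2 + (1 + e^(2))·e^(-1)·(x + 1)^3/6 + (1 - e^(2))·e^(-1)·(x + 1)^4/24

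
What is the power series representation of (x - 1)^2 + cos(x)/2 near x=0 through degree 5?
x^4/48 + 3·x^2/4 - 2·x + 3/2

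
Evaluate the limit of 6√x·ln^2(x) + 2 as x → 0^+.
The product is a 0·∞ indeterminate form at x → 0⁺.
Rewrite the product as 6·ln^2(x) / x^(-1/2) and apply L'Hôpital, or use the standard hierarchy x^(-1/2) ≫ |ln x|^2 as x → 0⁺.
The indeterminate product → 0, so the limit = 2.

Final answer: 2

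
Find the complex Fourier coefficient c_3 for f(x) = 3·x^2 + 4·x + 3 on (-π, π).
Compute the real Fourier coefficients first: a_3 = -4/3, b_3 = 8/3.
Then c_3 = (a_3 − i·b_3)/2 = -2/3 - 4·i/3.

Final answer: -2/3 - 4·i/3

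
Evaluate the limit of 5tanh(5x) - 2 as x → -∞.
Evaluate the dominant behaviour as x → -∞; each term tends to a finite value or vanishes.
Limit = -7.

Final answer: -7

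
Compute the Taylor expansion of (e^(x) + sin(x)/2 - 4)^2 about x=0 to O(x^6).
2·x^5/15 + x^4/4 + x^3 - 3·x^2/4 - 9·x + 9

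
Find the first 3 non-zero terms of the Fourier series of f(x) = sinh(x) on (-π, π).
sin(x)·sinh(π)/π - 4·sin(2·x)·sinh(π)/(5·π) + 3·sin(3·x)·sinh(π)/(5·π)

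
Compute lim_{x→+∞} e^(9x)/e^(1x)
This is an ∞/∞ indeterminate form as x → +∞.
Rewrite e^(9x)/e^(1x) = e^((9−1)x) = e^(8x); the exponent coefficient is 8 > 0 so e^(8x) → ∞.
Limit = ∞.

Final answer: ∞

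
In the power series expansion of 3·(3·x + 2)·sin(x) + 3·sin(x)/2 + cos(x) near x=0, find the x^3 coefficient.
Expand to order 3: 3·(3·x + 2)·sin(x) + 3·sin(x)/2 + cos(x) = -5·x^3/4 + 17·x^2/2 + 15·x/2 + 1 + O(x^4).
The coefficient of x^3 is -5/4.

Final answer: -5/4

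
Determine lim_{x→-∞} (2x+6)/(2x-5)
Evaluate the dominant behaviour as x → -∞; each term tends to a finite value or vanishes.
Limit = 1.

Final answer: 1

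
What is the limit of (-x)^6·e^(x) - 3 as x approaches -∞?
The product is a 0·∞ indeterminate form at x → -∞.
Rewrite the product as (-x)^6 / e^(-x) (an ∞/∞ form) and apply L'Hôpital, or use the standard hierarchy e^(|x|) ≫ |(-x)^6| as x → -∞.
The indeterminate product → 0, so the limit = -3.

Final answer: -3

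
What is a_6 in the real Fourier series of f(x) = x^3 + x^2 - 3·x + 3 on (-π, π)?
a_6 = (1/π) ∫_{-π}^{π} f(x)·cos(6x) dx.
Evaluate the integral (use parity and integration by parts as needed): a_6 = 1/9.

Final answer: 1/9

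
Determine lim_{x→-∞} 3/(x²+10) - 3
Evaluate the dominant behaviour as x → -∞; each term tends to a finite value or vanishes.
Limit = -3.

Final answer: -3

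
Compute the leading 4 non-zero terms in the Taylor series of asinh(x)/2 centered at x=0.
-5·x^7/224 + 3·x^5/80 - x^3/12 + x/2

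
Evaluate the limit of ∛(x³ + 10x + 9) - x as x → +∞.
This is an ∞ − ∞ indeterminate form.
Multiply by (A² + AB + B²)/(A² + AB + B²) where A = ∛(x³+10x + 9), B = x to use A³ − B³ = (A−B)(A²+AB+B²); the x³ terms cancel, leaving (10x + 9)/(A²+AB+B²) with denominator ~ 3x², so the limit is 0.
Limit = 0.

Final answer: 0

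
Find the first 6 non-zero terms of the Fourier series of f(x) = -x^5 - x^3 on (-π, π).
(-228 - 2·π^4 + 38·π^2)·sin(x) + (-4·π^2 + 6 + π^4)·sin(2·x) + (-2·π^4/3 - 44/81 + 22·π^2/27)·sin(3·x) + (-π^2/8 + 3/64 + π^4/2)·sin(4·x) + (-2·π^4/5 - 2·π^2/25 + 12/625)·sin(5·x) + (-2/81 + 4·π^2/27 + π^4/3)·sin(6·x)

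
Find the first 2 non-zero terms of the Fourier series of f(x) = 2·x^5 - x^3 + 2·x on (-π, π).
(-82·π^2 + 4·π^4 + 496)·sin(x) + (-2·π^4 - 37/2 + 11·π^2)·sin(2·x)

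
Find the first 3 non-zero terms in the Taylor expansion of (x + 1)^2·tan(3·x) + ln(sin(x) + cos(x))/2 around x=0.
37·x^3/3 + 11·x^2/2 + 7·x/2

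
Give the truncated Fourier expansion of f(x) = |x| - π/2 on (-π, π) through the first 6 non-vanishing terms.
-4·cos(x)/π - 4·cos(3·x)/(9·π) - 4·cos(5·x)/(25·π) - 4·cos(7·x)/(49·π) - 4·cos(9·x)/(81·π) - 4·cos(11·x)/(121·π)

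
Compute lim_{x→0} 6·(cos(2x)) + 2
Direct substitution at x = 0 gives 8.

Final answer: 8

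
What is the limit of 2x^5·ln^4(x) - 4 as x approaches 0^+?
The product is a 0·∞ indeterminate form at x → 0⁺.
Rewrite the product as 2·ln^4(x) / x^(-5) and apply L'Hôpital, or use the standard hierarchy x^(-5) ≫ |ln x|^4 as x → 0⁺.
The indeterminate product → 0, so the limit = -4.

Final answer: -4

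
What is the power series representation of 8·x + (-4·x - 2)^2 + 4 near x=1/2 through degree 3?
24 + 40·(x - 1/2) + 16·(x - 1/2)^2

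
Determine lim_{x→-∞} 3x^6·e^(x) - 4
The product is a 0·∞ indeterminate form at x → -∞.
Rewrite the product as 3x^6 / e^(-x) (an ∞/∞ form) and apply L'Hôpital, or use the standard hierarchy e^(|x|) ≫ |x^6| as x → -∞.
The indeterminate product → 0, so the limit = -4.

Final answer: -4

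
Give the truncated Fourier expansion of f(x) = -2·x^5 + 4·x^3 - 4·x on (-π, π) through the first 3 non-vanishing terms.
(-536 - 4·π^4 + 88·π^2)·sin(x) + (-14·π^2 + 25 + 2·π^4)·sin(2·x) + (-4·π^4/3 - 520/81 + 152·π^2/27)·sin(3·x)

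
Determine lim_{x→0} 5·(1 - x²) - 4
Direct substitution at x = 0 gives 1.

Final answer: 1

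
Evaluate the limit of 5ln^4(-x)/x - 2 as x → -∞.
The quotient is an ∞/∞ indeterminate form as x → -∞.
Compare growth rates of the dominant terms (exponentials ≫ polynomials ≫ logarithms), or apply L'Hôpital's rule; the quotient → 0.
Adding the constant: 0 - 2 = -2. Limit = -2.

Final answer: -2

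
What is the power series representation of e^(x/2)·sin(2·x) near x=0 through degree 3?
-13·x^3/12 + x^2 + 2·x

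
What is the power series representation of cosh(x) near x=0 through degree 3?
x^2/2 + 1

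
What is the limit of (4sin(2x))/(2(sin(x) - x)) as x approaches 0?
Both numerator and denominator → 0 as x → 0; this is a 0/0 indeterminate form.
Expand each to leading order near x = 0: numerator ~ 8·x, denominator ~ -x^3/3.
The limit of the ratio is -∞.

Final answer: -∞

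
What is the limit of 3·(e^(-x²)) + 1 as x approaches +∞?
Evaluate the dominant behaviour as x → +∞; each term tends to a finite value or vanishes.
Limit = 1.

Final answer: 1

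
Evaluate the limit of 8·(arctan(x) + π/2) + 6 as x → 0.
Direct substitution at x = 0 gives 6 + 4·π.

Final answer: 6 + 4·π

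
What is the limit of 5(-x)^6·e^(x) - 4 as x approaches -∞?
The product is a 0·∞ indeterminate form at x → -∞.
Rewrite the product as 5(-x)^6 / e^(-x) (an ∞/∞ form) and apply L'Hôpital, or use the standard hierarchy e^(|x|) ≫ |(-x)^6| as x → -∞.
The indeterminate product → 0, so the limit = -4.

Final answer: -4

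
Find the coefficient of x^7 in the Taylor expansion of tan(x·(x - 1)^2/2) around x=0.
Expand to order 7: tan(x·(x - 1)^2/2) = 32777·x^7/40320 - 7·x^6/8 + 151·x^5/240 - x^4/4 + 13·x^3/24 - x^2 + x/2 + O(x^8).
The coefficient of x^7 is 32777/40320.

Final answer: 32777/40320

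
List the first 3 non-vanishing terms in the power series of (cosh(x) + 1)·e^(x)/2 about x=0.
3·x^2/4 + x + 1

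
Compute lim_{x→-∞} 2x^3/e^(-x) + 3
The quotient is an ∞/∞ indeterminate form as x → -∞.
Compare growth rates of the dominant terms (exponentials ≫ polynomials ≫ logarithms), or apply L'Hôpital's rule; the quotient → 0.
Adding the constant: 0 + 3 = 3. Limit = 3.

Final answer: 3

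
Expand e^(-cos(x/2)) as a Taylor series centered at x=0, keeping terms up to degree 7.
x^6·e^(-1)/46080 + x^4·e^(-1)/192 + x^2·e^(-1)/8 + e^(-1)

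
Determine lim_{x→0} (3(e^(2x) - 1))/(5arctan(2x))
Both numerator and denominator → 0 as x → 0; this is a 0/0 indeterminate form.
Expand each to leading order near x = 0: numerator ~ 6·x, denominator ~ 10·x.
The limit of the ratio is 3/5.

Final answer: 3/5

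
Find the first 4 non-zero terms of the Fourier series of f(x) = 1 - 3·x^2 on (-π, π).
12·cos(x) - 3·cos(2·x) + 4·cos(3·x)/3 - π^2 + 1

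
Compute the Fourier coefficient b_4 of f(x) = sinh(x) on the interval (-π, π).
b_4 = (1/π) ∫_{-π}^{π} f(x)·sin(4x) dx.
Evaluate the integral (use parity and integration by parts as needed): b_4 = -8·sinh(π)/(17·π).

Final answer: -8·sinh(π)/(17·π)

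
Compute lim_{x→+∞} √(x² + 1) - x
This is an ∞ − ∞ indeterminate form.
Multiply and divide by the conjugate √(x²+1) + x; the x² terms cancel, leaving 1/(√(x²+1)+x) → 0.
Limit = 0.

Final answer: 0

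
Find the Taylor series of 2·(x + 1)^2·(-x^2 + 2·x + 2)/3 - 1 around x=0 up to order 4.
-2·x^4/3 + 10·x^2/3 + 4·x + 1/3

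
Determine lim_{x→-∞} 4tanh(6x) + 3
Evaluate the dominant behaviour as x → -∞; each term tends to a finite value or vanishes.
Limit = -1.

Final answer: -1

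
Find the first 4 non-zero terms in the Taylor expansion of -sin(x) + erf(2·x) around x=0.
x^7·(1/5040 - 128/(21·√(π))) + x^5·(-1/120 + 32/(5·√(π))) + x^3·(1/6 - 16/(3·√(π))) + x·(-1 + 4/√(π))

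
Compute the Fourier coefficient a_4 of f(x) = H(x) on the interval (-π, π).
a_4 = (1/π) ∫_{-π}^{π} f(x)·cos(4x) dx.
Evaluate the integral (use parity and integration by parts as needed): a_4 = 0.

Final answer: 0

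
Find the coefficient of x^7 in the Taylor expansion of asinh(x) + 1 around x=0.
Expand to order 7: asinh(x) + 1 = -5·x^7/112 + 3·x^5/40 - x^3/6 + x + 1 + O(x^8).
The coefficient of x^7 is -5/112.

Final answer: -5/112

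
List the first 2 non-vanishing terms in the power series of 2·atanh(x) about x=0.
2·x^3/3 + 2·x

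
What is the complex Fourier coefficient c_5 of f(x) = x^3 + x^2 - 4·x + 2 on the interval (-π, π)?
Compute the real Fourier coefficients first: a_5 = -4/25, b_5 = -212/125 + 2·π^2/5.
Then c_5 = (a_5 − i·b_5)/2 = -2/25 - i·π^2/5 + 106·i/125.

Final answer: -2/25 - i·π^2/5 + 106·i/125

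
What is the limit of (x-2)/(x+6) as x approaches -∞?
Evaluate the dominant behaviour as x → -∞; each term tends to a finite value or vanishes.
Limit = 1.

Final answer: 1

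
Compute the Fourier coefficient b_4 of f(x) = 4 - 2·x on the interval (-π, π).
b_4 = (1/π) ∫_{-π}^{π} f(x)·sin(4x) dx.
Evaluate the integral (use parity and integration by parts as needed): b_4 = 1.

Final answer: 1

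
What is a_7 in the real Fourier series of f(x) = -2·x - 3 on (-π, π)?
a_7 = (1/π) ∫_{-π}^{π} f(x)·cos(7x) dx.
Evaluate the integral (use parity and integration by parts as needed): a_7 = 0.

Final answer: 0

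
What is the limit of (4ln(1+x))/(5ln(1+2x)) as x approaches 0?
Both numerator and denominator → 0 as x → 0; this is a 0/0 indeterminate form.
Expand each to leading order near x = 0: numerator ~ 4·x, denominator ~ 10·x.
The limit of the ratio is 2/5.

Final answer: 2/5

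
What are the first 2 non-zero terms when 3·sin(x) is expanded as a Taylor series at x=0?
-x^3/2 + 3·x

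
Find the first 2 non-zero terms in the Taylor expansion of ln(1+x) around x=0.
-x^2/2 + x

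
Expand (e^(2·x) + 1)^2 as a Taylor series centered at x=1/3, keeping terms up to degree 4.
1 + e^(4/3) + 2·e^(2/3) + (4·e^(2/3) + 4·e^(4/3))·(x - 1/3) + (4·e^(2/3) + 20·e^(4/3) + 8·e^(10/3) + 36·e^(2) + 28·e^(8/3))·(x - 1/3)^2/(1 + 3·e^(2/3) + e^(2) + 3·e^(4/3)) + (8·e^(2/3) + 56·e^(4/3) + 120·e^(2) + 32·e^(10/3) + 104·e^(8/3))·(x - 1/3)^3/(3 + 9·e^(2/3) + 3·e^(2) + 9·e^(4/3)) + (4·e^(2/3) + 44·e^(4/3) + 108·e^(2) + 32·e^(10/3) + 100·e^(8/3))·(x - 1/3)^4/(3 + 9·e^(2/3) + 3·e^(2) + 9·e^(4/3))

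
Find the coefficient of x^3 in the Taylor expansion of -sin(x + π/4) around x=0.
Expand to order 3: -sin(x + π/4) = √(2)·x^3/12 + √(2)·x^2/4 - √(2)·x/2 - √(2)/2 + O(x^4).
The coefficient of x^3 is √(2)/12.

Final answer: √(2)/12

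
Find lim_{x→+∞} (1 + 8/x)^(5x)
As x → +∞: write (1 + 8/x)^(5x) = ((1 + 8/x)^x)^5 → (e^8)^5 = e^40.
Limit = e^(40).

Final answer: e^(40)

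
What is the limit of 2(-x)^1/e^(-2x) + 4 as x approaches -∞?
The quotient is an ∞/∞ indeterminate form as x → -∞.
Compare growth rates of the dominant terms (exponentials ≫ polynomials ≫ logarithms), or apply L'Hôpital's rule; the quotient → 0.
Adding the constant: 0 + 4 = 4. Limit = 4.

Final answer: 4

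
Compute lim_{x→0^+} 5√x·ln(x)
This is a 0·∞ indeterminate form at x → 0⁺.
Rewrite the product as 5·ln(x) / x^(-1/2) and apply L'Hôpital, or use the standard hierarchy x^(-1/2) ≫ |ln x| as x → 0⁺.
The indeterminate product → 0, so the limit = 0.

Final answer: 0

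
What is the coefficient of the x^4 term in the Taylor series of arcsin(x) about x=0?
Expand to order 4: arcsin(x) = x^3/6 + x + O(x^5).
The coefficient of x^4 is 0.

Final answer: 0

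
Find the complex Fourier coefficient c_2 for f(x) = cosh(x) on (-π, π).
Compute the real Fourier coefficients first: a_2 = 2·sinh(π)/(5·π), b_2 = 0.
Then c_2 = (a_2 − i·b_2)/2 = sinh(π)/(5·π).

Final answer: sinh(π)/(5·π)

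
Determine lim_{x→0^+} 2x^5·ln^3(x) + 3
The product is a 0·∞ indeterminate form at x → 0⁺.
Rewrite the product as 2·ln^3(x) / x^(-5) and apply L'Hôpital, or use the standard hierarchy x^(-5) ≫ |ln x|^3 as x → 0⁺.
The indeterminate product → 0, so the limit = 3.

Final answer: 3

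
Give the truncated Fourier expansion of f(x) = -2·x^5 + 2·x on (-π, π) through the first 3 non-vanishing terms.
(-476 - 4·π^4 + 80·π^2)·sin(x) + (-10·π^2 + 13 + 2·π^4)·sin(2·x) + (-4·π^4/3 - 52/81 + 80·π^2/27)·sin(3·x)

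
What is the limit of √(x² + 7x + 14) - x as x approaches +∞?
This is an ∞ − ∞ indeterminate form.
Multiply and divide by the conjugate √(x²+7x + 14) + x; the x² terms cancel, leaving (7x + 14)/(√(x²+7x + 14)+x) → 7/2.
Limit = 7/2.

Final answer: 7/2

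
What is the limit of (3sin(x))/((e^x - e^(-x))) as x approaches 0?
Both numerator and denominator → 0 as x → 0; this is a 0/0 indeterminate form.
Expand each to leading order near x = 0: numerator ~ 3·x, denominator ~ 2·x.
The limit of the ratio is 3/2.

Final answer: 3/2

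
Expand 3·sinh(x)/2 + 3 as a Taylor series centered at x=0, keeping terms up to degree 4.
x^3/4 + 3·x/2 + 3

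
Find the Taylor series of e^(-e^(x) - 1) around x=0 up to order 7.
-x^7·e^(-2)/560 - x^6·e^(-2)/80 - x^5·e^(-2)/60 + x^4·e^(-2)/24 + x^3·e^(-2)/6 - x·e^(-2) + e^(-2)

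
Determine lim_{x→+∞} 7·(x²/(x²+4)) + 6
Evaluate the dominant behaviour as x → +∞; each term tends to a finite value or vanishes.
Limit = 13.

Final answer: 13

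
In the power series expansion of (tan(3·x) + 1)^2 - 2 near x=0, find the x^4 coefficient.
Expand to order 4: (tan(3·x) + 1)^2 - 2 = 54·x^4 + 18·x^3 + 9·x^2 + 6·x - 1 + O(x^5).
The coefficient of x^4 is 54.

Final answer: 54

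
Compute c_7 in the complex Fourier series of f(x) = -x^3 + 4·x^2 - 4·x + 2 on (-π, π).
Compute the real Fourier coefficients first: a_7 = -16/49, b_7 = -2·π^2/7 - 380/343.
Then c_7 = (a_7 − i·b_7)/2 = -8/49 + 190·i/343 + i·π^2/7.

Final answer: -8/49 + 190·i/343 + i·π^2/7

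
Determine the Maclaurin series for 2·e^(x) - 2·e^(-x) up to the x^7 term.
x^7/1260 + x^5/30 + 2·x^3/3 + 4·x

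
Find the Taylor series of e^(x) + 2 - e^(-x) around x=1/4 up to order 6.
(-1 + e^(1/2) + 2·e^(1/4))·e^(-1/4) + (1 + e^(1/2))·e^(-1/4)·(x - 1/4) + (-1 + e^(1/2))·e^(-1/4)·(x - 1/4)^2/2 + (1 + e^(1/2))·e^(-1/4)·(x - 1/4)^3/6 + (-1 + e^(1/2))·e^(-1/4)·(x - 1/4)^4/24 + (1 + e^(1/2))·e^(-1/4)·(x - 1/4)^5/120 + (-1 + e^(1/2))·e^(-1/4)·(x - 1/4)^6/720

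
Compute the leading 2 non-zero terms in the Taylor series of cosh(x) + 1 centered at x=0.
x^2/2 + 2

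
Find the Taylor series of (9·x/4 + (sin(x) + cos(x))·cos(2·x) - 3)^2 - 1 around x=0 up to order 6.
3409·x^6/720 + 4297·x^5/240 - 44·x^4/3 - 91·x^3/12 + 329·x^2/16 - 13·x + 3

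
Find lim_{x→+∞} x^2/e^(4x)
This is an ∞/∞ indeterminate form as x → +∞.
The exponential denominator e^(4x) dominates the polynomial numerator (e^x ≫ x^2 as x → ∞), so the quotient → 0.
Limit = 0.

Final answer: 0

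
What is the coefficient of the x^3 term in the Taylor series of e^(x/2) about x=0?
Expand to order 3: e^(x/2) = x^3/48 + x^2/8 + x/2 + 1 + O(x^4).
The coefficient of x^3 is 1/48.

Final answer: 1/48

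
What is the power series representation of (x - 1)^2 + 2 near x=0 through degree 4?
x^2 - 2·x + 3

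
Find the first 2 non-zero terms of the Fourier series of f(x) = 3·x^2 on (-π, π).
-12·cos(x) + π^2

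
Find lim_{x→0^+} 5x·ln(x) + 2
The product is a 0·∞ indeterminate form at x → 0⁺.
Rewrite the product as 5·ln(x) / x^(-1) and apply L'Hôpital, or use the standard hierarchy x^(-1) ≫ |ln x| as x → 0⁺.
The indeterminate product → 0, so the limit = 2.

Final answer: 2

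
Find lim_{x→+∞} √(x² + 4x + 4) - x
This is an ∞ − ∞ indeterminate form.
Multiply and divide by the conjugate √(x²+4x + 4) + x; the x² terms cancel, leaving (4x + 4)/(√(x²+4x + 4)+x) → 4/2 = 2.
Limit = 2.

Final answer: 2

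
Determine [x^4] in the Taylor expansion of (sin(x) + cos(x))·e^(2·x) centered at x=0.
Expand to order 4: (sin(x) + cos(x))·e^(2·x) = 17·x^4/24 + 13·x^3/6 + 7·x^2/2 + 3·x + 1 + O(x^5).
The coefficient of x^4 is 17/24.

Final answer: 17/24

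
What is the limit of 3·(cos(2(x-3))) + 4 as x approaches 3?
Direct substitution at x = 3 gives 7.

Final answer: 7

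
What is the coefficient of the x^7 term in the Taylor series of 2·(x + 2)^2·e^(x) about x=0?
Expand to order 7: 2·(x + 2)^2·e^(x) = 37·x^7/1260 + 29·x^6/180 + 11·x^5/15 + 8·x^4/3 + 22·x^3/3 + 14·x^2 + 16·x + 8 + O(x^8).
The coefficient of x^7 is 37/1260.

Final answer: 37/1260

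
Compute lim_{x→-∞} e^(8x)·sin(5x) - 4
Evaluate the dominant behaviour as x → -∞; each term tends to a finite value or vanishes.
Limit = -4.

Final answer: -4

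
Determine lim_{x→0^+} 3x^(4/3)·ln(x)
This is a 0·∞ indeterminate form at x → 0⁺.
Rewrite the product as 3·ln(x) / x^(-4/3) and apply L'Hôpital, or use the standard hierarchy x^(-4/3) ≫ |ln x| as x → 0⁺.
The indeterminate product → 0, so the limit = 0.

Final answer: 0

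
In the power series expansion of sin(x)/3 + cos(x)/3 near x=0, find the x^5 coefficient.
Expand to order 5: sin(x)/3 + cos(x)/3 = x^5/360 + x^4/72 - x^3/18 - x^2/6 + x/3 + 1/3 + O(x^6).
The coefficient of x^5 is 1/360.

Final answer: 1/360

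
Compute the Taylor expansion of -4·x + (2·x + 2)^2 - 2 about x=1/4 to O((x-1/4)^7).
13/4 + 6·(x - 1/4) + 4·(x - 1/4)^2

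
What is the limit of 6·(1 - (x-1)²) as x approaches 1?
Direct substitution at x = 1 gives 6.

Final answer: 6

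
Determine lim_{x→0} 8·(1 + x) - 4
Direct substitution at x = 0 gives 4.

Final answer: 4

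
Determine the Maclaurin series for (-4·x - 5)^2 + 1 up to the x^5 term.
16·x^2 + 40·x + 26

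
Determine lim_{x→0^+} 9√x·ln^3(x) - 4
The product is a 0·∞ indeterminate form at x → 0⁺.
Rewrite the product as 9·ln^3(x) / x^(-1/2) and apply L'Hôpital, or use the standard hierarchy x^(-1/2) ≫ |ln x|^3 as x → 0⁺.
The indeterminate product → 0, so the limit = -4.

Final answer: -4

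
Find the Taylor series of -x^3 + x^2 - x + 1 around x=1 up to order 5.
-2·(x - 1) - 2·(x - 1)^2 - (x - 1)^3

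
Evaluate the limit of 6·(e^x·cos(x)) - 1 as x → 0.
Direct substitution at x = 0 gives 5.

Final answer: 5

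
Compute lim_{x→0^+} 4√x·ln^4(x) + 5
The product is a 0·∞ indeterminate form at x → 0⁺.
Rewrite the product as 4·ln^4(x) / x^(-1/2) and apply L'Hôpital, or use the standard hierarchy x^(-1/2) ≫ |ln x|^4 as x → 0⁺.
The indeterminate product → 0, so the limit = 5.

Final answer: 5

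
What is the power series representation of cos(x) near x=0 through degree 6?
-x^6/720 + x^4/24 - x^2/2 + 1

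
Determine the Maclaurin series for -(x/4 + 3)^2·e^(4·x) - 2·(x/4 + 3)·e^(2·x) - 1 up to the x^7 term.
-12134·x^7/315 - 196·x^6/3 - 477·x^5/5 - 703·x^4/6 - 469·x^3/4 - 1457·x^2/16 - 50·x - 16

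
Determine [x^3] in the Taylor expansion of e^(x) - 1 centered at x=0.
Expand to order 3: e^(x) - 1 = x^3/6 + x^2/2 + x + O(x^4).
The coefficient of x^3 is 1/6.

Final answer: 1/6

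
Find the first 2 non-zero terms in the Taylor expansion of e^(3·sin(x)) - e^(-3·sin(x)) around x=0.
8·x^3 + 6·x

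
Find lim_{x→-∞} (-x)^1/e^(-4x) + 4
The quotient is an ∞/∞ indeterminate form as x → -∞.
Compare growth rates of the dominant terms (exponentials ≫ polynomials ≫ logarithms), or apply L'Hôpital's rule; the quotient → 0.
Adding the constant: 0 + 4 = 4. Limit = 4.

Final answer: 4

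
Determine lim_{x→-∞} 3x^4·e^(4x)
This is a 0·∞ indeterminate form at x → -∞.
Rewrite the product as 3x^4 / e^(-4x) (an ∞/∞ form) and apply L'Hôpital, or use the standard hierarchy e^(4|x|) ≫ |x^4| as x → -∞.
The indeterminate product → 0, so the limit = 0.

Final answer: 0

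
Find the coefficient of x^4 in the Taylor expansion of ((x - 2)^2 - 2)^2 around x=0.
Expand to order 4: ((x - 2)^2 - 2)^2 = x^4 - 8·x^3 + 20·x^2 - 16·x + 4 + O(x^5).
The coefficient of x^4 is 1.

Final answer: 1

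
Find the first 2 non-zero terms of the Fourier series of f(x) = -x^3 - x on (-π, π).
(10 - 2·π^2)·sin(x) + (-1/2 + π^2)·sin(2·x)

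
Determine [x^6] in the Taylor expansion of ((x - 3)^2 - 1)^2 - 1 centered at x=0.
Expand to order 6: ((x - 3)^2 - 1)^2 - 1 = x^4 - 12·x^3 + 52·x^2 - 96·x + 63 + O(x^7).
The coefficient of x^6 is 0.

Final answer: 0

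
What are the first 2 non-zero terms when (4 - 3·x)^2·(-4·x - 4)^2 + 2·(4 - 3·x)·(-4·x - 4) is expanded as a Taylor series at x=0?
120·x + 224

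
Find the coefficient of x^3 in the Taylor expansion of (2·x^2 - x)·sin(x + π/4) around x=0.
Expand to order 3: (2·x^2 - x)·sin(x + π/4) = 5·√(2)·x^3/4 + √(2)·x^2/2 - √(2)·x/2 + O(x^4).
The coefficient of x^3 is 5·√(2)/4.

Final answer: 5·√(2)/4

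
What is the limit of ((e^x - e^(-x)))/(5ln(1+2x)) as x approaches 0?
Both numerator and denominator → 0 as x → 0; this is a 0/0 indeterminate form.
Expand each to leading order near x = 0: numerator ~ 2·x, denominator ~ 10·x.
The limit of the ratio is 1/5.

Final answer: 1/5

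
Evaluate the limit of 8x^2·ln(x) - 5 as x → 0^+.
The product is a 0·∞ indeterminate form at x → 0⁺.
Rewrite the product as 8·ln(x) / x^(-2) and apply L'Hôpital, or use the standard hierarchy x^(-2) ≫ |ln x| as x → 0⁺.
The indeterminate product → 0, so the limit = -5.

Final answer: -5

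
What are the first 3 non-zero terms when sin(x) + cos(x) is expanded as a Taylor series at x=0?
-x^2/2 + x + 1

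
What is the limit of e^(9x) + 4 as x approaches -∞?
Evaluate the dominant behaviour as x → -∞; each term tends to a finite value or vanishes.
Limit = 4.

Final answer: 4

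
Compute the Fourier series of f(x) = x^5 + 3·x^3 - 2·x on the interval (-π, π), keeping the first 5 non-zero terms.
(-34·π^2 + 2·π^4 + 200)·sin(x) + (-π^4 - 1 + 2·π^2)·sin(2·x) + (-136/81 + 14·π^2/27 + 2·π^4/3)·sin(3·x) + (-π^4/2 - 7·π^2/8 + 85/64)·sin(4·x) + (-632/625 + 22·π^2/25 + 2·π^4/5)·sin(5·x)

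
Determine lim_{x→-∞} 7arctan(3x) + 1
Evaluate the dominant behaviour as x → -∞; each term tends to a finite value or vanishes.
Limit = 1 - 7·π/2.

Final answer: 1 - 7·π/2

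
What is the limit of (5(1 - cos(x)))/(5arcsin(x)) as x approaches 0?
Both numerator and denominator → 0 as x → 0; this is a 0/0 indeterminate form.
Expand each to leading order near x = 0: numerator ~ 5·x^2/2, denominator ~ 5·x.
The limit of the ratio is 0.

Final answer: 0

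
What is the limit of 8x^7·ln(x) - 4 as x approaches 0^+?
The product is a 0·∞ indeterminate form at x → 0⁺.
Rewrite the product as 8·ln(x) / x^(-7) and apply L'Hôpital, or use the standard hierarchy x^(-7) ≫ |ln x| as x → 0⁺.
The indeterminate product → 0, so the limit = -4.

Final answer: -4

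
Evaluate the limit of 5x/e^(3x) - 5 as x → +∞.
The quotient is an ∞/∞ indeterminate form as x → +∞.
The exponential denominator e^(3x) dominates the polynomial numerator (e^x ≫ x as x → ∞), so the quotient → 0.
Adding the constant: 0 - 5 = -5. Limit = -5.

Final answer: -5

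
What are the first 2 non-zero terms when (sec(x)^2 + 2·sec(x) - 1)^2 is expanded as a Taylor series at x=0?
8·x^2 + 4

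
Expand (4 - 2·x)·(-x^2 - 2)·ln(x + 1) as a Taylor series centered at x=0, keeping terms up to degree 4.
22·x^4/3 - 26·x^3/3 + 8·x^2 - 8·x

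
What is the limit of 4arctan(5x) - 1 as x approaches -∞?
Evaluate the dominant behaviour as x → -∞; each term tends to a finite value or vanishes.
Limit = -2·π - 1.

Final answer: -2·π - 1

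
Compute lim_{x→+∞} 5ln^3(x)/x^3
This is an ∞/∞ indeterminate form as x → +∞.
The polynomial denominator x^3 dominates the logarithmic numerator (any positive power of x ≫ ln^3(x) as x → ∞), so the quotient → 0.
Limit = 0.

Final answer: 0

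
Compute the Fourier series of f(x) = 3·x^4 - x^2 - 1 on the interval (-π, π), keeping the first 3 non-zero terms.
(148 - 24·π^2)·cos(x) + (-10 + 6·π^2)·cos(2·x) - π^2/3 - 1 + 3·π^4/5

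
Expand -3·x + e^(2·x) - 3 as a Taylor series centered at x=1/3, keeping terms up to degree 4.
-4 + e^(2/3) + (-3 + 2·e^(2/3))·(x - 1/3) + 2·e^(2/3)·(x - 1/3)^2 + 4·e^(2/3)·(x - 1/3)^3/3 + 2·e^(2/3)·(x - 1/3)^4/3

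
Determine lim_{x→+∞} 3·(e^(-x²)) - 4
Evaluate the dominant behaviour as x → +∞; each term tends to a finite value or vanishes.
Limit = -4.

Final answer: -4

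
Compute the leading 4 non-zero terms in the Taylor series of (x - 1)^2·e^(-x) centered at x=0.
-13·x^3/6 + 7·x^2/2 - 3·x + 1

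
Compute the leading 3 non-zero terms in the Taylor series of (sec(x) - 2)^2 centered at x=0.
-x^4/6 - x^2 + 1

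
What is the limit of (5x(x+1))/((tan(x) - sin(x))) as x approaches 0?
Both numerator and denominator → 0 as x → 0; this is a 0/0 indeterminate form.
Expand each to leading order near x = 0: numerator ~ 5·x, denominator ~ x^3/2.
The limit of the ratio is ∞.

Final answer: ∞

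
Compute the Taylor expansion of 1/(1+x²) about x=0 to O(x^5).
x^4 - x^2 + 1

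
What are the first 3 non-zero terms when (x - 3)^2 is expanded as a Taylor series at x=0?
x^2 - 6·x + 9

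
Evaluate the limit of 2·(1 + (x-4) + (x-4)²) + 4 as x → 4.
Direct substitution at x = 4 gives 6.

Final answer: 6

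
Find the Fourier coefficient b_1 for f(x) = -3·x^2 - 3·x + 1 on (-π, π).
b_1 = (1/π) ∫_{-π}^{π} f(x)·sin(1x) dx.
Evaluate the integral (use parity and integration by parts as needed): b_1 = -6.

Final answer: -6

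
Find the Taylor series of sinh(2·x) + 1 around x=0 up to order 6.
4·x^5/15 + 4·x^3/3 + 2·x + 1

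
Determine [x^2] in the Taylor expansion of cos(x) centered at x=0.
Expand to order 2: cos(x) = 1 - x^2/2 + O(x^3).
The coefficient of x^2 is -1/2.

Final answer: -1/2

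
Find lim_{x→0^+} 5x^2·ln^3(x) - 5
The product is a 0·∞ indeterminate form at x → 0⁺.
Rewrite the product as 5·ln^3(x) / x^(-2) and apply L'Hôpital, or use the standard hierarchy x^(-2) ≫ |ln x|^3 as x → 0⁺.
The indeterminate product → 0, so the limit = -5.

Final answer: -5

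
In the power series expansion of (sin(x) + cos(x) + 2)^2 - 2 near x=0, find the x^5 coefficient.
Expand to order 5: (sin(x) + cos(x) + 2)^2 - 2 = 3·x^5/10 + x^4/6 - 2·x^3 - 2·x^2 + 6·x + 7 + O(x^6).
The coefficient of x^5 is 3/10.

Final answer: 3/10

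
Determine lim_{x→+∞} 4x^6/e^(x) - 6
The quotient is an ∞/∞ indeterminate form as x → +∞.
The exponential denominator e^(x) dominates the polynomial numerator (e^x ≫ x^6 as x → ∞), so the quotient → 0.
Adding the constant: 0 - 6 = -6. Limit = -6.

Final answer: -6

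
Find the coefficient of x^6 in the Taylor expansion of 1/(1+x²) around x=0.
Expand to order 6: 1/(1+x²) = -x^6 + x^4 - x^2 + 1 + O(x^7).
The coefficient of x^6 is -1.

Final answer: -1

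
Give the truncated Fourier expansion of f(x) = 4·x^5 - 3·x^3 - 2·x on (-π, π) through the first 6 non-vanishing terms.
(-166·π^2 + 8·π^4 + 992)·sin(x) + (-4·π^4 - 65/2 + 23·π^2)·sin(2·x) + (-214·π^2/27 + 320/81 + 8·π^4/3)·sin(3·x) + (-2·π^4 - 1/2 + 4·π^2)·sin(4·x) + (-62·π^2/25 - 128/625 + 8·π^4/5)·sin(5·x) + (-4·π^4/3 + 61/162 + 47·π^2/27)·sin(6·x)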